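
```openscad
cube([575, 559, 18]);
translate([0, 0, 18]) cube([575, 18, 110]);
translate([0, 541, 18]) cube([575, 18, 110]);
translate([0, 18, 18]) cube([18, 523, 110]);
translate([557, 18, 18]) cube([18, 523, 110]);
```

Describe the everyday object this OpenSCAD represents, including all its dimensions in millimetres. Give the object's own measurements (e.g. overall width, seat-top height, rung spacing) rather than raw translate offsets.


An open-topped rectangular box: outside dimensions 575×559×128 mm, with a uniform wall and base thickness of 18 mm. The base is a full 575×559 slab on the floor; four walls sit on top of the base. The front and back walls (the −y and +y sides) span the full width; the two side walls fit between them.


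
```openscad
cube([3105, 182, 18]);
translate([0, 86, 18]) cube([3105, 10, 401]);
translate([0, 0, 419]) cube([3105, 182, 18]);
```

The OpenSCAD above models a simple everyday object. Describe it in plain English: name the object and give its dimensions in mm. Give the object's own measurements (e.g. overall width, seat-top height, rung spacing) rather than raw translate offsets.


An I-beam lying along x, 3105 mm long. Overall section height 437 mm. Two flanges 182 mm wide (y) and 18 mm thick, one on the floor and one at the top; a web 10 mm thick runs between them, centred on the flange width.


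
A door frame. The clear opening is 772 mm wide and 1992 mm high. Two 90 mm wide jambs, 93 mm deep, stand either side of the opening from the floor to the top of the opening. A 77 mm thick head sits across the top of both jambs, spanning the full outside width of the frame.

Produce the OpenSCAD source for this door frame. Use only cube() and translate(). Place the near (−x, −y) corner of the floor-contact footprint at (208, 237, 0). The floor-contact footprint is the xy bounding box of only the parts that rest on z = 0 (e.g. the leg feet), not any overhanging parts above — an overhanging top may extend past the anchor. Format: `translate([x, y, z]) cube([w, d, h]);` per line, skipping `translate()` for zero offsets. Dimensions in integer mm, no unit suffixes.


translate([208, 237, 0]) cube([90, 93, 1992]);
translate([1070, 237, 0]) cube([90, 93, 1992]);
translate([208, 237, 1992]) cube([952, 93, 77]);


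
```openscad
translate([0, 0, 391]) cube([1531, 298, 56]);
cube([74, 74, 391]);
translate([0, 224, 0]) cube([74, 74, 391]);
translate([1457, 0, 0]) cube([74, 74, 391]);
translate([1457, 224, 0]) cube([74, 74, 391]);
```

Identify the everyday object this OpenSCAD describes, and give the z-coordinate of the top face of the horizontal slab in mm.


A bench. The seat-top height is 447 mm.

A long slab on four corner posts — a bench. The slab sits at z = 391 with thickness 56, so the top is 391 + 56 = 447 mm.


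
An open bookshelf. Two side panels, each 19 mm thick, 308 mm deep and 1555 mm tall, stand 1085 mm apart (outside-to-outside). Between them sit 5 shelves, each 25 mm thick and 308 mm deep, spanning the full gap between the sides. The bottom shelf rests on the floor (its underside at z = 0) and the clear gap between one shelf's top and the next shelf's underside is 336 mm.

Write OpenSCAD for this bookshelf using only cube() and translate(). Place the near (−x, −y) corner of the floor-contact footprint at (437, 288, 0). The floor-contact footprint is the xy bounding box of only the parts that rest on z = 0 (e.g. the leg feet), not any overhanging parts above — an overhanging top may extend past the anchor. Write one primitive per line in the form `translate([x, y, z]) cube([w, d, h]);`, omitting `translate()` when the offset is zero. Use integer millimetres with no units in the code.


translate([437, 288, 0]) cube([19, 308, 1555]);
translate([1503, 288, 0]) cube([19, 308, 1555]);
translate([456, 288, 0]) cube([1047, 308, 25]);
translate([456, 288, 361]) cube([1047, 308, 25]);
translate([456, 288, 722]) cube([1047, 308, 25]);
translate([456, 288, 1083]) cube([1047, 308, 25]);
translate([456, 288, 1444]) cube([1047, 308, 25]);


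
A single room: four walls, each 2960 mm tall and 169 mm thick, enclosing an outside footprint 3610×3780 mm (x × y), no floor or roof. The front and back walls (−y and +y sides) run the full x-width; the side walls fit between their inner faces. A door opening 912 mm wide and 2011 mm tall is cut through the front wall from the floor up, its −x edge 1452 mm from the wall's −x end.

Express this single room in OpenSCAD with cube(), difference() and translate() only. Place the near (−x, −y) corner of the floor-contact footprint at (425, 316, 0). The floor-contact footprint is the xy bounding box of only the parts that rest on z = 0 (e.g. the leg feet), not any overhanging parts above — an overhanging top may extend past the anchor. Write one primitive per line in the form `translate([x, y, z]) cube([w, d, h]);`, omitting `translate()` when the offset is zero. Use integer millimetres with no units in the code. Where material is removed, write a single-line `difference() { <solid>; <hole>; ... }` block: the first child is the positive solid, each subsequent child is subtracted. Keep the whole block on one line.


difference() { translate([425, 316, 0]) cube([3610, 169, 2960]); translate([1877, 316, 0]) cube([912, 169, 2011]); }
translate([425, 3927, 0]) cube([3610, 169, 2960]);
translate([425, 485, 0]) cube([169, 3442, 2960]);
translate([3866, 485, 0]) cube([169, 3442, 2960]);


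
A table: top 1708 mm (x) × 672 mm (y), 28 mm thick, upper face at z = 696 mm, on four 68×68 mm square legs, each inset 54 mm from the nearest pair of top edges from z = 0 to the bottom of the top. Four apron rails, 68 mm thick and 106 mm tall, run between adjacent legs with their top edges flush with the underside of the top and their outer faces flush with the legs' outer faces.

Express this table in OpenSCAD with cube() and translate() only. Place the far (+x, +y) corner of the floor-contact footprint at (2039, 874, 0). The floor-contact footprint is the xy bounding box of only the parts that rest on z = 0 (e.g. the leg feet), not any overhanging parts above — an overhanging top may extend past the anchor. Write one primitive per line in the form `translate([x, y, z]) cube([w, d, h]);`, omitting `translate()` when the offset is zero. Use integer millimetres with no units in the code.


translate([385, 256, 668]) cube([1708, 672, 28]);
translate([439, 310, 0]) cube([68, 68, 668]);
translate([1971, 310, 0]) cube([68, 68, 668]);
translate([439, 806, 0]) cube([68, 68, 668]);
translate([1971, 806, 0]) cube([68, 68, 668]);
translate([507, 310, 562]) cube([1464, 68, 106]);
translate([507, 806, 562]) cube([1464, 68, 106]);
translate([439, 378, 562]) cube([68, 428, 106]);
translate([1971, 378, 562]) cube([68, 428, 106]);


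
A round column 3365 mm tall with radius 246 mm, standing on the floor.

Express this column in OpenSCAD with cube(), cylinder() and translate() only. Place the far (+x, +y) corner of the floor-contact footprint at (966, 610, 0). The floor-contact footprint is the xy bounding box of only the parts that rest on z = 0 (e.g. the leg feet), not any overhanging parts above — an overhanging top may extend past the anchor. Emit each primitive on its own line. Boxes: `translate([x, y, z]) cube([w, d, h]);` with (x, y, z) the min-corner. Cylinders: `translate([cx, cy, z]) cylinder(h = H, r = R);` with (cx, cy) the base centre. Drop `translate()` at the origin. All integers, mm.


translate([720, 364, 0]) cylinder(h = 3365, r = 246);


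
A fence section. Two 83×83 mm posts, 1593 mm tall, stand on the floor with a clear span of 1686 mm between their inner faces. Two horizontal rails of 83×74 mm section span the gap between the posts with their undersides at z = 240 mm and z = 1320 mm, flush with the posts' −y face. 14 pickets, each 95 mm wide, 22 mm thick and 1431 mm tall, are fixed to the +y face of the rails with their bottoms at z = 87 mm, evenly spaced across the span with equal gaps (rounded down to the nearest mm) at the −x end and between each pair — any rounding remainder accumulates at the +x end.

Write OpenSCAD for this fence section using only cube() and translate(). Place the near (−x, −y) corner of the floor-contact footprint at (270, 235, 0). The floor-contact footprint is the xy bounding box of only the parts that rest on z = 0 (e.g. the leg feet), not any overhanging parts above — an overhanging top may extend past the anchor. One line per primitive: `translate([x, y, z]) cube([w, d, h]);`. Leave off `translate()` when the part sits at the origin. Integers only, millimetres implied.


translate([270, 235, 0]) cube([83, 83, 1593]);
translate([2039, 235, 0]) cube([83, 83, 1593]);
translate([353, 235, 240]) cube([1686, 83, 74]);
translate([353, 235, 1320]) cube([1686, 83, 74]);
translate([376, 318, 87]) cube([95, 22, 1431]);
translate([494, 318, 87]) cube([95, 22, 1431]);
translate([612, 318, 87]) cube([95, 22, 1431]);
translate([730, 318, 87]) cube([95, 22, 1431]);
translate([848, 318, 87]) cube([95, 22, 1431]);
translate([966, 318, 87]) cube([95, 22, 1431]);
translate([1084, 318, 87]) cube([95, 22, 1431]);
translate([1202, 318, 87]) cube([95, 22, 1431]);
translate([1320, 318, 87]) cube([95, 22, 1431]);
translate([1438, 318, 87]) cube([95, 22, 1431]);
translate([1556, 318, 87]) cube([95, 22, 1431]);
translate([1674, 318, 87]) cube([95, 22, 1431]);
translate([1792, 318, 87]) cube([95, 22, 1431]);
translate([1910, 318, 87]) cube([95, 22, 1431]);


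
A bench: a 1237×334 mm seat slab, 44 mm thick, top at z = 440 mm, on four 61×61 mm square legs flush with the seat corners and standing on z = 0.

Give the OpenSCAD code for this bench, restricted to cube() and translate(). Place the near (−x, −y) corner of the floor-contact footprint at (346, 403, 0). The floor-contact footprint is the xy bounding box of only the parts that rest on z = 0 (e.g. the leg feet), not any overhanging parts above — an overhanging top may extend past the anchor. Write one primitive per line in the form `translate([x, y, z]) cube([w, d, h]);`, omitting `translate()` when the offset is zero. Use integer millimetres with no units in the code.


// leg_h = 440 − 44 = 396
translate([346, 403, 396]) cube([1237, 334, 44]);
translate([346, 403, 0]) cube([61, 61, 396]);
translate([346, 676, 0]) cube([61, 61, 396]);
translate([1522, 403, 0]) cube([61, 61, 396]);
translate([1522, 676, 0]) cube([61, 61, 396]);


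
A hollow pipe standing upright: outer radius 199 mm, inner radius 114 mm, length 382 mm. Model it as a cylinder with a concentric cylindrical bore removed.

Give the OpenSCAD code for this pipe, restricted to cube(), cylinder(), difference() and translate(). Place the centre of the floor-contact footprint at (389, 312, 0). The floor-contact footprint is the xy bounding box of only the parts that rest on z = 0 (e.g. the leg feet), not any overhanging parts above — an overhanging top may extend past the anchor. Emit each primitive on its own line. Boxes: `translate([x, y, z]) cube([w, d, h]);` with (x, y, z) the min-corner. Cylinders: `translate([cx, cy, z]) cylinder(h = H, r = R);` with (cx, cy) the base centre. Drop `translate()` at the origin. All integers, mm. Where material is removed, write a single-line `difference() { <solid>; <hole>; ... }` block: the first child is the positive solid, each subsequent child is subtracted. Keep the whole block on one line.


difference() { translate([389, 312, 0]) cylinder(h = 382, r = 199); translate([389, 312, 0]) cylinder(h = 382, r = 114); }


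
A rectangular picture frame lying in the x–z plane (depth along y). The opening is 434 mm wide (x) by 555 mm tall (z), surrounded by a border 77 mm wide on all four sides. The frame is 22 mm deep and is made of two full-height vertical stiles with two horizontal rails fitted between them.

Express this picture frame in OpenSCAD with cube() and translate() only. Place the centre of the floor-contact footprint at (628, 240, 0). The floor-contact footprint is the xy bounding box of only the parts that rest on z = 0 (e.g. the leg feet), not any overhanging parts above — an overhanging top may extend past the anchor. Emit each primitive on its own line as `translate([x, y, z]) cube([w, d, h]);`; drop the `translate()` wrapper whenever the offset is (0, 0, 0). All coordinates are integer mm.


translate([334, 229, 0]) cube([77, 22, 709]);
translate([845, 229, 0]) cube([77, 22, 709]);
translate([411, 229, 0]) cube([434, 22, 77]);
translate([411, 229, 632]) cube([434, 22, 77]);


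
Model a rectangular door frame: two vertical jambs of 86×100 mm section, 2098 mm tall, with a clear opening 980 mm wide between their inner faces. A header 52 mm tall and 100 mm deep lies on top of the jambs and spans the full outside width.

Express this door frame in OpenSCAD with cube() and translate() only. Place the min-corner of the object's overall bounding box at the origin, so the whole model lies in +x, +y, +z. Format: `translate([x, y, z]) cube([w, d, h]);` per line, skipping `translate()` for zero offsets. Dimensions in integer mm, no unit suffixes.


cube([86, 100, 2098]);
translate([1066, 0, 0]) cube([86, 100, 2098]);
translate([0, 0, 2098]) cube([1152, 100, 52]);


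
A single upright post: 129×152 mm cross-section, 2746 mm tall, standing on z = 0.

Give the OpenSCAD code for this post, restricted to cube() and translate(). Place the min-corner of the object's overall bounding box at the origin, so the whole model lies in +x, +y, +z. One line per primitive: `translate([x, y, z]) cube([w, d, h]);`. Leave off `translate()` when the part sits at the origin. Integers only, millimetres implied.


cube([129, 152, 2746]);


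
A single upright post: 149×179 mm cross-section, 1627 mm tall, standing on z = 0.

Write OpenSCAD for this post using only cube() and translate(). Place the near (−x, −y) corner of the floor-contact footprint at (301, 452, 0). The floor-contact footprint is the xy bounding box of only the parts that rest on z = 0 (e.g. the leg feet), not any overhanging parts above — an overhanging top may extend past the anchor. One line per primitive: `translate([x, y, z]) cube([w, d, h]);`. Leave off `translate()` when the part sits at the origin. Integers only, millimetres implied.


translate([301, 452, 0]) cube([149, 179, 1627]);


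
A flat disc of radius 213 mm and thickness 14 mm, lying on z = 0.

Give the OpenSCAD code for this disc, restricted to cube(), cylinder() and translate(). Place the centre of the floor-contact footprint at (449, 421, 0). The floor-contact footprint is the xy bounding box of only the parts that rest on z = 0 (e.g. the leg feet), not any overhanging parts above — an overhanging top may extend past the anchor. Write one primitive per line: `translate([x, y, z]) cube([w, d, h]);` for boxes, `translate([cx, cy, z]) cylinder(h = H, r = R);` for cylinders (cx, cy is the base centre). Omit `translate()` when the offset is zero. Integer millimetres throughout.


translate([449, 421, 0]) cylinder(h = 14, r = 213);


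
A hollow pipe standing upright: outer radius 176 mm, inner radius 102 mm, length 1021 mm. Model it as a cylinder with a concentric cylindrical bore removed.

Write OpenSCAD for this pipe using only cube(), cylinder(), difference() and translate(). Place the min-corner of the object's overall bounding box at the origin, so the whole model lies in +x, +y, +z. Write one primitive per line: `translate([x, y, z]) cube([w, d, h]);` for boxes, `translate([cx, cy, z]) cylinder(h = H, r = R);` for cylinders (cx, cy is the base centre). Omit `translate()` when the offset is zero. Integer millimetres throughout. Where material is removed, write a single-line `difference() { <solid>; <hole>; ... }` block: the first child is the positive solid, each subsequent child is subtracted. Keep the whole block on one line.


difference() { translate([176, 176, 0]) cylinder(h = 1021, r = 176); translate([176, 176, 0]) cylinder(h = 1021, r = 102); }


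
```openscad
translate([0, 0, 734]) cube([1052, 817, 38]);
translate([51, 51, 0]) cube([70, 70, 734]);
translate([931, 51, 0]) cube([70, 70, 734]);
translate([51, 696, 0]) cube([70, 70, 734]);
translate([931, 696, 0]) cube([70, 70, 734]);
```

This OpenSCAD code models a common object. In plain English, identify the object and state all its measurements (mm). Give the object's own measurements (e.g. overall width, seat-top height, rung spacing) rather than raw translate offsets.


A table: top 1052 mm (x) × 817 mm (y), 38 mm thick, upper face at z = 772 mm, on four 70×70 mm square legs, each inset 51 mm from the nearest pair of top edges from z = 0 to the bottom of the top.


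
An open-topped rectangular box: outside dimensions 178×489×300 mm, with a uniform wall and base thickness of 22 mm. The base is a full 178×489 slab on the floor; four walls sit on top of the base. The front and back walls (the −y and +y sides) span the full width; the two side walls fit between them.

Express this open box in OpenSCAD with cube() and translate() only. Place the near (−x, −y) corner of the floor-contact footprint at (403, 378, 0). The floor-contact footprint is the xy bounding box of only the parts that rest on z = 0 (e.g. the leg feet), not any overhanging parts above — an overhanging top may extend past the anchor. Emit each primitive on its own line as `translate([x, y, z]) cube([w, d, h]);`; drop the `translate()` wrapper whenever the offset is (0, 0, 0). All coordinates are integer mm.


translate([403, 378, 0]) cube([178, 489, 22]);
translate([403, 378, 22]) cube([178, 22, 278]);
translate([403, 845, 22]) cube([178, 22, 278]);
translate([403, 400, 22]) cube([22, 445, 278]);
translate([559, 400, 22]) cube([22, 445, 278]);


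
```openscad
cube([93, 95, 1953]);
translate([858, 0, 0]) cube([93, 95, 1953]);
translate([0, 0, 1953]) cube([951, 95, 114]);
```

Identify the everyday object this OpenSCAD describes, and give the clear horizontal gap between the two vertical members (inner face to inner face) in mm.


A door frame. The clear opening width is 765 mm.

Two 1953 mm tall posts with a header on top — a door frame. The left jamb is 93 mm wide at x = 0; the right jamb starts at x = 858. The clear opening is 858 − 93 = 765 mm.


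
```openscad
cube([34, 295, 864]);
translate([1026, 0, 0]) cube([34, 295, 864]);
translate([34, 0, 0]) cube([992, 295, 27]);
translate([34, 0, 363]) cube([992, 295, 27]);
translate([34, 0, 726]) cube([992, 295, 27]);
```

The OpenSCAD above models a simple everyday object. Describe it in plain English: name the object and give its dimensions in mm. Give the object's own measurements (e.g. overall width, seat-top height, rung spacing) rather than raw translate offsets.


An open bookshelf. Two side panels, each 34 mm thick, 295 mm deep and 864 mm tall, stand 1060 mm apart (outside-to-outside). Between them sit 3 shelves, each 27 mm thick and 295 mm deep, spanning the full gap between the sides. The bottom shelf rests on the floor (its underside at z = 0) and the clear gap between one shelf's top and the next shelf's underside is 336 mm.


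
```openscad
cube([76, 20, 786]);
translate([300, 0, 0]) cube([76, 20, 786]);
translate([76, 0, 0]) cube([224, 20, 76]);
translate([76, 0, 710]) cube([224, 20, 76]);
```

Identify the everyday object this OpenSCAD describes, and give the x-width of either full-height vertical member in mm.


A picture frame. The border width is 76 mm.

Four thin pieces enclosing a rectangular opening — a picture frame. The two full-height stiles are 786 mm tall; the top rail sits at z = 710 and is 76 mm tall, so the border above the opening is 786 − 710 = 76 mm, matching the stile x-width.


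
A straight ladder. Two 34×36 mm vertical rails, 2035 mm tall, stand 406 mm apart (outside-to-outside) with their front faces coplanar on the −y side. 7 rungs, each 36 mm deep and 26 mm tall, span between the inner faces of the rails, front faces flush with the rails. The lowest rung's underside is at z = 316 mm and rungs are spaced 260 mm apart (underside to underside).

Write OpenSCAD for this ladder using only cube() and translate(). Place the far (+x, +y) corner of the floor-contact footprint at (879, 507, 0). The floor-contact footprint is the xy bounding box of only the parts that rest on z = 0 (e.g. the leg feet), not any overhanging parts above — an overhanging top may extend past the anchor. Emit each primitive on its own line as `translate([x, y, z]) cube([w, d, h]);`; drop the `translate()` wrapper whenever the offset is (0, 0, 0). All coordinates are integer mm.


translate([473, 471, 0]) cube([34, 36, 2035]);
translate([845, 471, 0]) cube([34, 36, 2035]);
translate([507, 471, 316]) cube([338, 36, 26]);
translate([507, 471, 576]) cube([338, 36, 26]);
translate([507, 471, 836]) cube([338, 36, 26]);
translate([507, 471, 1096]) cube([338, 36, 26]);
translate([507, 471, 1356]) cube([338, 36, 26]);
translate([507, 471, 1616]) cube([338, 36, 26]);
translate([507, 471, 1876]) cube([338, 36, 26]);


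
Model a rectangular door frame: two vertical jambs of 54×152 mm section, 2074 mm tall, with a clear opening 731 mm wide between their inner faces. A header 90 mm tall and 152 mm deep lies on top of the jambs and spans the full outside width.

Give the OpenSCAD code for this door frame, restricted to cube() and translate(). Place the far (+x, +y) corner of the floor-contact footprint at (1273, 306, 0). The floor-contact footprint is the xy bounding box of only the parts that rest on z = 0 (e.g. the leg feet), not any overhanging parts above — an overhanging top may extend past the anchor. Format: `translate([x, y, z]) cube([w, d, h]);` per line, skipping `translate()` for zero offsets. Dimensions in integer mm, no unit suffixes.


translate([434, 154, 0]) cube([54, 152, 2074]);
translate([1219, 154, 0]) cube([54, 152, 2074]);
translate([434, 154, 2074]) cube([839, 152, 90]);


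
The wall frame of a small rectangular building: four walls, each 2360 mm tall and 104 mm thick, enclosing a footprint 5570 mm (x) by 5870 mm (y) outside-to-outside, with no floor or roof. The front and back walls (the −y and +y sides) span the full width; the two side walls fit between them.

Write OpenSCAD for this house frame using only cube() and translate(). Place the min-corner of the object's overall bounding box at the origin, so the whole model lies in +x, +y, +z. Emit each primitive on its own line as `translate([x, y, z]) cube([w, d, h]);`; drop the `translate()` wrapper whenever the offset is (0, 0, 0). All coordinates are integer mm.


cube([5570, 104, 2360]);
translate([0, 5766, 0]) cube([5570, 104, 2360]);
translate([0, 104, 0]) cube([104, 5662, 2360]);
translate([5466, 104, 0]) cube([104, 5662, 2360]);


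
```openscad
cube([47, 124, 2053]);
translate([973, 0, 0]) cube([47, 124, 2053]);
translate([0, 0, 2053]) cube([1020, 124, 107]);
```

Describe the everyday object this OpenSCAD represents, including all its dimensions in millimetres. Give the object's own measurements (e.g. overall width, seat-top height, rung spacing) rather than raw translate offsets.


A door frame. The clear opening is 926 mm wide and 2053 mm high. Two 47 mm wide jambs, 124 mm deep, stand either side of the opening from the floor to the top of the opening. A 107 mm thick head sits across the top of both jambs, spanning the full outside width of the frame.


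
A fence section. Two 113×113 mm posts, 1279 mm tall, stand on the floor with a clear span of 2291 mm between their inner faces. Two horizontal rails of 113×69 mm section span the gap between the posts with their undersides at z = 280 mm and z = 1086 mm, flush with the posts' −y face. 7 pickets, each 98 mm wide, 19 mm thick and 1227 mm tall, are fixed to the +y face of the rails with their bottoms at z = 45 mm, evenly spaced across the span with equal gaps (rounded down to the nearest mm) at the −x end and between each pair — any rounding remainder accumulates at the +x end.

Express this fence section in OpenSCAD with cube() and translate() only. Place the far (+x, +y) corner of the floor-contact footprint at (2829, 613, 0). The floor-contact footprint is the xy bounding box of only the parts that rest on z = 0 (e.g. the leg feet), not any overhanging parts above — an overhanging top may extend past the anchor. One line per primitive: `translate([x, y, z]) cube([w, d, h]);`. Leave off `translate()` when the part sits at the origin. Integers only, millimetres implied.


translate([312, 500, 0]) cube([113, 113, 1279]);
translate([2716, 500, 0]) cube([113, 113, 1279]);
translate([425, 500, 280]) cube([2291, 113, 69]);
translate([425, 500, 1086]) cube([2291, 113, 69]);
translate([625, 613, 45]) cube([98, 19, 1227]);
translate([923, 613, 45]) cube([98, 19, 1227]);
translate([1221, 613, 45]) cube([98, 19, 1227]);
translate([1519, 613, 45]) cube([98, 19, 1227]);
translate([1817, 613, 45]) cube([98, 19, 1227]);
translate([2115, 613, 45]) cube([98, 19, 1227]);
translate([2413, 613, 45]) cube([98, 19, 1227]);


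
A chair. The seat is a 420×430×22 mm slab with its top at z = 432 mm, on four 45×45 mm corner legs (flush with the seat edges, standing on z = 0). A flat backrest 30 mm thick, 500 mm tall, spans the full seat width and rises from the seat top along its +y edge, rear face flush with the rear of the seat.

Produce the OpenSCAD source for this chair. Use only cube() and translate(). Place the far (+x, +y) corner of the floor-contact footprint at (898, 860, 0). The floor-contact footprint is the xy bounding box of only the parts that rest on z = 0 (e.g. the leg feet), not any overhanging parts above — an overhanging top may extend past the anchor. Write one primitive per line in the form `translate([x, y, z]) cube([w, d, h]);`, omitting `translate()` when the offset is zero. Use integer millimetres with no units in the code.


// leg_h = 432 - 22 = 410
translate([478, 430, 410]) cube([420, 430, 22]);
translate([478, 430, 0]) cube([45, 45, 410]);
translate([853, 430, 0]) cube([45, 45, 410]);
translate([478, 815, 0]) cube([45, 45, 410]);
translate([853, 815, 0]) cube([45, 45, 410]);
translate([478, 830, 432]) cube([420, 30, 500]);


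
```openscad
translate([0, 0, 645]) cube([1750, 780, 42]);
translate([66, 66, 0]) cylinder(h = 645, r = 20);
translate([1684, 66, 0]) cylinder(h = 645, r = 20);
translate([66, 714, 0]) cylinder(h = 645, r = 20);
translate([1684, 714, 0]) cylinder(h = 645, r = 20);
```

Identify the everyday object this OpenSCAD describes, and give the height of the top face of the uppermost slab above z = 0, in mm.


A table. The table height is 687 mm.

A 1750×780×42 slab sits at z = 645 on four Ø40 mm round legs — a table. The top surface is at 645 + 42 = 687 mm.


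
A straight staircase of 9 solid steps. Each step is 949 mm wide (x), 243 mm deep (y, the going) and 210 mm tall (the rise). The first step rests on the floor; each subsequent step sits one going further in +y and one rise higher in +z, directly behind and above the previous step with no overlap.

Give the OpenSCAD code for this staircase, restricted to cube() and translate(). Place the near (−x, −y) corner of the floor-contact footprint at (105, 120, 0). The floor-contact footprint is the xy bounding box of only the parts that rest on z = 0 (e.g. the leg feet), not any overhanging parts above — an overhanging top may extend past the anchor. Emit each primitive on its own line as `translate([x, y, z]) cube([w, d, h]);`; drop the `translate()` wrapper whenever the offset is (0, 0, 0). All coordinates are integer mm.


translate([105, 120, 0]) cube([949, 243, 210]);
translate([105, 363, 210]) cube([949, 243, 210]);
translate([105, 606, 420]) cube([949, 243, 210]);
translate([105, 849, 630]) cube([949, 243, 210]);
translate([105, 1092, 840]) cube([949, 243, 210]);
translate([105, 1335, 1050]) cube([949, 243, 210]);
translate([105, 1578, 1260]) cube([949, 243, 210]);
translate([105, 1821, 1470]) cube([949, 243, 210]);
translate([105, 2064, 1680]) cube([949, 243, 210]);


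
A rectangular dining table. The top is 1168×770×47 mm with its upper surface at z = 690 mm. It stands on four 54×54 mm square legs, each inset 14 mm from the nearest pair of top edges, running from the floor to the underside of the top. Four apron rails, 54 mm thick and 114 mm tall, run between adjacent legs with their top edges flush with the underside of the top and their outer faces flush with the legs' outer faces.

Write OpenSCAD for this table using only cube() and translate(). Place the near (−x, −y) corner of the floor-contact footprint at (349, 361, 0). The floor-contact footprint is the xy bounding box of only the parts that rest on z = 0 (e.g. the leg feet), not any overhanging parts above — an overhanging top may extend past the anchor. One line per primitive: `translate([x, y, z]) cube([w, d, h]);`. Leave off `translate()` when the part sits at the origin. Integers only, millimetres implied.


translate([335, 347, 643]) cube([1168, 770, 47]);
translate([349, 361, 0]) cube([54, 54, 643]);
translate([1435, 361, 0]) cube([54, 54, 643]);
translate([349, 1049, 0]) cube([54, 54, 643]);
translate([1435, 1049, 0]) cube([54, 54, 643]);
translate([403, 361, 529]) cube([1032, 54, 114]);
translate([403, 1049, 529]) cube([1032, 54, 114]);
translate([349, 415, 529]) cube([54, 634, 114]);
translate([1435, 415, 529]) cube([54, 634, 114]);


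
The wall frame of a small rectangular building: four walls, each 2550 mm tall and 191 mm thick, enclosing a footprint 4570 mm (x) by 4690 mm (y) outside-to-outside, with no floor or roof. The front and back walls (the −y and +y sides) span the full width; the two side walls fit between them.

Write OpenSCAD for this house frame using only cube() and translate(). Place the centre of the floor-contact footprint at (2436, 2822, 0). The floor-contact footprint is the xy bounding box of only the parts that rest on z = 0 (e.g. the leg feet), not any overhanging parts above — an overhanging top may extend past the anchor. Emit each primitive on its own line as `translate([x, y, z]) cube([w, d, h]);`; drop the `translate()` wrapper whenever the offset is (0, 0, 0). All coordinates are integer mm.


translate([151, 477, 0]) cube([4570, 191, 2550]);
translate([151, 4976, 0]) cube([4570, 191, 2550]);
translate([151, 668, 0]) cube([191, 4308, 2550]);
translate([4530, 668, 0]) cube([191, 4308, 2550]);


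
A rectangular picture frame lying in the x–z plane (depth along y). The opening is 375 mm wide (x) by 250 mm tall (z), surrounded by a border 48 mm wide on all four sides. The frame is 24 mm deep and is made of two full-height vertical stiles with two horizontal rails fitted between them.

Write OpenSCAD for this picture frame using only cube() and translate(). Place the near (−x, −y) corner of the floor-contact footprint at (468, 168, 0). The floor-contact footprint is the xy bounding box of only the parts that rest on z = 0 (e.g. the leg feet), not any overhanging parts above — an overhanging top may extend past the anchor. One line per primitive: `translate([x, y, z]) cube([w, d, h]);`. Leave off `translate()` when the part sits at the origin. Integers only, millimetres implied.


translate([468, 168, 0]) cube([48, 24, 346]);
translate([891, 168, 0]) cube([48, 24, 346]);
translate([516, 168, 0]) cube([375, 24, 48]);
translate([516, 168, 298]) cube([375, 24, 48]);


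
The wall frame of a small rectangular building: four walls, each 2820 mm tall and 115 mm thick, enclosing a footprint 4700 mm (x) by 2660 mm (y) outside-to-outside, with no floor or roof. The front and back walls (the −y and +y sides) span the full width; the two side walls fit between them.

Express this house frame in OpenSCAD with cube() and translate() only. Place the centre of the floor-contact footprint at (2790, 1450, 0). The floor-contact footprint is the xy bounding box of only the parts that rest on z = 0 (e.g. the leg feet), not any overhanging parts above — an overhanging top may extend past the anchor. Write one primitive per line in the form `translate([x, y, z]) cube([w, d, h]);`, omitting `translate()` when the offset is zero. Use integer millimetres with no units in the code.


translate([440, 120, 0]) cube([4700, 115, 2820]);
translate([440, 2665, 0]) cube([4700, 115, 2820]);
translate([440, 235, 0]) cube([115, 2430, 2820]);
translate([5025, 235, 0]) cube([115, 2430, 2820]);


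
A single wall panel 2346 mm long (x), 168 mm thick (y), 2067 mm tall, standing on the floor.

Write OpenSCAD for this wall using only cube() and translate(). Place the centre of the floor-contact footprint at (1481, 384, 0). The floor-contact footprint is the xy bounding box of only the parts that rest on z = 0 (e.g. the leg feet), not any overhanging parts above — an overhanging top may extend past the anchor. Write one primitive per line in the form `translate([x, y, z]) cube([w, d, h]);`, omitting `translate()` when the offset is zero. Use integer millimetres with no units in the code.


translate([308, 300, 0]) cube([2346, 168, 2067]);


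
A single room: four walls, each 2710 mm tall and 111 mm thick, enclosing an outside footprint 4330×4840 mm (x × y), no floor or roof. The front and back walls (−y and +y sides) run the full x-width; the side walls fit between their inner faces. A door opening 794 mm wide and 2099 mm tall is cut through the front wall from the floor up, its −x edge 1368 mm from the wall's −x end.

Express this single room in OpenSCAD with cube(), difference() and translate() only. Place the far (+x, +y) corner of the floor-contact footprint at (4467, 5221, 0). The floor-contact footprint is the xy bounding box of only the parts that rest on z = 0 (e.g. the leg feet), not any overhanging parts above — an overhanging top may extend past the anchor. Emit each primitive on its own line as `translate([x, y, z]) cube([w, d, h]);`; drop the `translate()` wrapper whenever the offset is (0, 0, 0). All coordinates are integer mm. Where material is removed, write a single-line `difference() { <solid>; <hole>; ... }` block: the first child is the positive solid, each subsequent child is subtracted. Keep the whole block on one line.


difference() { translate([137, 381, 0]) cube([4330, 111, 2710]); translate([1505, 381, 0]) cube([794, 111, 2099]); }
translate([137, 5110, 0]) cube([4330, 111, 2710]);
translate([137, 492, 0]) cube([111, 4618, 2710]);
translate([4356, 492, 0]) cube([111, 4618, 2710]);


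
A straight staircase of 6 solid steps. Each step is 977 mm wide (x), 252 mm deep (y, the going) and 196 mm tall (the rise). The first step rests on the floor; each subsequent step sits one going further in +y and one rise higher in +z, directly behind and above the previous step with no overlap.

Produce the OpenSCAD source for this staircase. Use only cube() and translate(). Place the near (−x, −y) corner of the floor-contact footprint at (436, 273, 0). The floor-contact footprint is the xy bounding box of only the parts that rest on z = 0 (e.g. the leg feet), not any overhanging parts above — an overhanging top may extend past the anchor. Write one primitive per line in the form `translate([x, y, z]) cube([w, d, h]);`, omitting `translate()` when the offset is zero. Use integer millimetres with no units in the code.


translate([436, 273, 0]) cube([977, 252, 196]);
translate([436, 525, 196]) cube([977, 252, 196]);
translate([436, 777, 392]) cube([977, 252, 196]);
translate([436, 1029, 588]) cube([977, 252, 196]);
translate([436, 1281, 784]) cube([977, 252, 196]);
translate([436, 1533, 980]) cube([977, 252, 196]);


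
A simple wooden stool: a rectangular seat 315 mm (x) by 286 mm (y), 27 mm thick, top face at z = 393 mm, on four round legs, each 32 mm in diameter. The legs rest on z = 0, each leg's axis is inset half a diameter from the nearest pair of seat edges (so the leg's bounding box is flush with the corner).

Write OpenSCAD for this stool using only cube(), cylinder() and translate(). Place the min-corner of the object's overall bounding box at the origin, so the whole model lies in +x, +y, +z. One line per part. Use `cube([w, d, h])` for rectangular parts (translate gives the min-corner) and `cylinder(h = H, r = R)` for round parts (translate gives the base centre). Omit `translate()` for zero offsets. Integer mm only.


translate([0, 0, 366]) cube([315, 286, 27]);
translate([16, 16, 0]) cylinder(h = 366, r = 16);
translate([299, 16, 0]) cylinder(h = 366, r = 16);
translate([16, 270, 0]) cylinder(h = 366, r = 16);
translate([299, 270, 0]) cylinder(h = 366, r = 16);


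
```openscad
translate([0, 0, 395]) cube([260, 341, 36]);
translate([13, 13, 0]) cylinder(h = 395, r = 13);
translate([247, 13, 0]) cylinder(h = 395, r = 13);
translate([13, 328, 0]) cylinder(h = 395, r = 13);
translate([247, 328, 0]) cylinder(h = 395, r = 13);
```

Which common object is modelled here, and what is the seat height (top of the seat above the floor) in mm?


A stool. The seat height is 431 mm.

A 260×341×36 slab at z = 395 on four corner cylinders — a stool. The seat top is 395 + 36 = 431 mm.


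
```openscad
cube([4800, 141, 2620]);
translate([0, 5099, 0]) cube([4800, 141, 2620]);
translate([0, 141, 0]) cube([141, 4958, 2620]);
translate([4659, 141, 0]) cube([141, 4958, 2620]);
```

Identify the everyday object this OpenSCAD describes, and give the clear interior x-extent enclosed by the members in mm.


A house (or room) frame. The interior width is 4518 mm.

Four 2620 mm walls enclosing a rectangle with no floor or roof — a room or house frame. Outside width is 4800 mm and wall thickness is 141 mm, so the interior width is 4800 − 2 × 141 = 4518 mm.


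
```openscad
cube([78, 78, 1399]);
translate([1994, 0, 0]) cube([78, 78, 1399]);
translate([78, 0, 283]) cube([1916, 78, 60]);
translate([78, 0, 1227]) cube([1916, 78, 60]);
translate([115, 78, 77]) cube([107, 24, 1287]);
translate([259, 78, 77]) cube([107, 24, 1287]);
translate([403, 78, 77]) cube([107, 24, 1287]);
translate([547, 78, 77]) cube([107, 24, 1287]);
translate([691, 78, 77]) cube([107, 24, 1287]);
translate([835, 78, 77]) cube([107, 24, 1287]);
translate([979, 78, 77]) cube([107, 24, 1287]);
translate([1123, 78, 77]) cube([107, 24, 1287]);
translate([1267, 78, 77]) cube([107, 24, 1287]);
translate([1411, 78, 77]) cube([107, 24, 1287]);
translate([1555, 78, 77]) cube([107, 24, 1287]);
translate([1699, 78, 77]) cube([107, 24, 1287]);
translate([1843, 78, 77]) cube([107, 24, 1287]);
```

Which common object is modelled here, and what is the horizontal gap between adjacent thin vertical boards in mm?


A fence section. The picket gap is 37 mm.

Two posts, two rails, 13 pickets — a fence section. Span 1916 mm holds 13 pickets of 107 mm with 14 equal gaps: ⌊(1916 − 13·107) / 14⌋ = 37 mm.


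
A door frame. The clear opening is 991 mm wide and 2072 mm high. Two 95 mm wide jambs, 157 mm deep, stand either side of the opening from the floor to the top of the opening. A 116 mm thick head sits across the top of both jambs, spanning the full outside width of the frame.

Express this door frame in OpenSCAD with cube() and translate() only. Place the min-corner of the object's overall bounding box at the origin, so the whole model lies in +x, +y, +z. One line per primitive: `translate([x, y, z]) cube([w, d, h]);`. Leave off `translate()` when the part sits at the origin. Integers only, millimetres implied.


cube([95, 157, 2072]);
translate([1086, 0, 0]) cube([95, 157, 2072]);
translate([0, 0, 2072]) cube([1181, 157, 116]);


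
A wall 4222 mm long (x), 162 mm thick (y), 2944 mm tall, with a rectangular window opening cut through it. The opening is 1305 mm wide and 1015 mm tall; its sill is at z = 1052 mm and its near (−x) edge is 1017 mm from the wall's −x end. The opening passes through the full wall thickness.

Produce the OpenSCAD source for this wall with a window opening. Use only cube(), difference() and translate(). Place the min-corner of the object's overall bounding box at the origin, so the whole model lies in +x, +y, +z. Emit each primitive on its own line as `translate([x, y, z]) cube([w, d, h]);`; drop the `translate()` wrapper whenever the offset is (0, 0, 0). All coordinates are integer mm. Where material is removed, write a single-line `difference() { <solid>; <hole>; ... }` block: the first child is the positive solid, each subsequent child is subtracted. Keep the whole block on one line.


difference() { cube([4222, 162, 2944]); translate([1017, 0, 1052]) cube([1305, 162, 1015]); }
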